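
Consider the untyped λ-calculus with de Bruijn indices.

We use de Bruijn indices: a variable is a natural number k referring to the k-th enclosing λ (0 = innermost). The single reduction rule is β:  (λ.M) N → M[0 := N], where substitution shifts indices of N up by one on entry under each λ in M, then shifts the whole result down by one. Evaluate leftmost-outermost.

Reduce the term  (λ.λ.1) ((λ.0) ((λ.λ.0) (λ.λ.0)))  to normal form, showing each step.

  start: (λ.λ.1) ((λ.0) ((λ.λ.0) (λ.λ.0)))
  step 1: λ.(λ.0) ((λ.λ.0) (λ.λ.0))
  step 2: λ.(λ.λ.0) (λ.λ.0)
  step 3: λ.λ.0

Answer: normal form = λ.λ.0  (in 3 steps)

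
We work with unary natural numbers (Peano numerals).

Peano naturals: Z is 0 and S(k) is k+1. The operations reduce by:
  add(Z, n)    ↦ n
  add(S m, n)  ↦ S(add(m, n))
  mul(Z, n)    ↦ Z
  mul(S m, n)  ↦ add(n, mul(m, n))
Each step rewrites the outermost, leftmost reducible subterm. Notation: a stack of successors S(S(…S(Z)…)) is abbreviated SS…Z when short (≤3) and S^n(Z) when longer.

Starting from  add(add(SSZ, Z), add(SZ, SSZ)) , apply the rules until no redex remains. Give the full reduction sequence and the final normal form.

  start: add(add(SSZ, Z), add(SZ, SSZ))
  →1  add(S(add(SZ, Z)), add(SZ, SSZ))
  →2  S(add(add(SZ, Z), add(SZ, SSZ)))
  →3  S(add(S(add(Z, Z)), add(SZ, SSZ)))
  →4  S(S(add(add(Z, Z), add(SZ, SSZ))))
  →5  S(S(add(Z, add(SZ, SSZ))))
  →6  S(S(add(SZ, SSZ)))
  →7  S(S(S(add(Z, SSZ))))
  →8  S^5(Z)

Answer: normal form = S^5(Z)  (in 8 steps)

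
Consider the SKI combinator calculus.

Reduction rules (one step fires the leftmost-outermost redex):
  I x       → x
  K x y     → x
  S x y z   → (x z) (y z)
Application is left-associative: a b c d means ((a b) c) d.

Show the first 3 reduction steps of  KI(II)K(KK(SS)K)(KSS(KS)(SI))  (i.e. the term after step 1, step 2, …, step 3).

Answer: after 3 steps: KK(SS)K

Derivation:
  start: KI(II)K(KK(SS)K)(KSS(KS)(SI))
  step 1: IK(KK(SS)K)(KSS(KS)(SI))
  step 2: K(KK(SS)K)(KSS(KS)(SI))
  step 3: KK(SS)K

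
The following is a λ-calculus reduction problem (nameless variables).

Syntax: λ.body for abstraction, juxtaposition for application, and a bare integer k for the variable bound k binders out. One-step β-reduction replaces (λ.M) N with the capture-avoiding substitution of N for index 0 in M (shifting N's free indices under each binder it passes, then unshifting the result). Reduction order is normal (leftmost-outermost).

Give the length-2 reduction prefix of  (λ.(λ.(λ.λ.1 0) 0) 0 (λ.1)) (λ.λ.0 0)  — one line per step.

Answer: after 2 steps: (λ.λ.1 0) (λ.λ.0 0) (λ.λ.λ.0 0)

Reduction:
  start: (λ.(λ.(λ.λ.1 0) 0) 0 (λ.1)) (λ.λ.0 0)
  [1] (λ.(λ.λ.1 0) 0) (λ.λ.0 0) (λ.λ.λ.0 0)
  [2] (λ.λ.1 0) (λ.λ.0 0) (λ.λ.λ.0 0)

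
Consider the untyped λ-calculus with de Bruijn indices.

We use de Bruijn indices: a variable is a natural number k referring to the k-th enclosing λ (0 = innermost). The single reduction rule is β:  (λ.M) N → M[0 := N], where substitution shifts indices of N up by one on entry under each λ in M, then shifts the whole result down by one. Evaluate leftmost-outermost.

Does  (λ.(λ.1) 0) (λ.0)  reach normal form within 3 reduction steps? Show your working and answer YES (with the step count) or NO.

Answer: YES — reaches normal form λ.0 in 2 ≤ 3 steps

Reduction:
  start: (λ.(λ.1) 0) (λ.0)
  step 1: (λ.λ.0) (λ.0)
  step 2: λ.0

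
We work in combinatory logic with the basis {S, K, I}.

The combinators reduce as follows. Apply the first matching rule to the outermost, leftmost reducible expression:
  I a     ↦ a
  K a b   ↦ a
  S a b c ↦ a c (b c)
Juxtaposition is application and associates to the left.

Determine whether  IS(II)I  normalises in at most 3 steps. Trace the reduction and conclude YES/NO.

Answer: YES — reaches normal form SII in 2 ≤ 3 steps

Derivation:
  start: IS(II)I
  →1  S(II)I
  →2  SII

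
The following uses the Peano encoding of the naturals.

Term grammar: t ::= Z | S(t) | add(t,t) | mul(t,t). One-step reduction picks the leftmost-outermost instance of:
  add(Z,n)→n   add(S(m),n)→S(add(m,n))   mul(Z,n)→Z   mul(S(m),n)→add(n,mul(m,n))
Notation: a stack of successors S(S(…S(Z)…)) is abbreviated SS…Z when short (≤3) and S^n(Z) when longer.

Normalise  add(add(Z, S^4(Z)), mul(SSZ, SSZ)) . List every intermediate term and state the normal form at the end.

Answer: normal form = S^8(Z)  (in 15 steps)

Reduction:
  start: add(add(Z, S^4(Z)), mul(SSZ, SSZ))
  →1  add(S^4(Z), mul(SSZ, SSZ))
  →2  S(add(SSSZ, mul(SSZ, SSZ)))
  →3  S(S(add(SSZ, mul(SSZ, SSZ))))
  →4  S(S(S(add(SZ, mul(SSZ, SSZ)))))
  →5  S(S(S(S(add(Z, mul(SSZ, SSZ))))))
  →6  S(S(S(S(mul(SSZ, SSZ)))))
  →7  S(S(S(S(add(SSZ, mul(SZ, SSZ))))))
  →8  S(S(S(S(S(add(SZ, mul(SZ, SSZ)))))))
  →9  S(S(S(S(S(S(add(Z, mul(SZ, SSZ))))))))
  →10  S(S(S(S(S(S(mul(SZ, SSZ)))))))
  →11  S(S(S(S(S(S(add(SSZ, mul(Z, SSZ))))))))
  →12  S(S(S(S(S(S(S(add(SZ, mul(Z, SSZ)))))))))
  →13  S(S(S(S(S(S(S(S(add(Z, mul(Z, SSZ))))))))))
  →14  S(S(S(S(S(S(S(S(mul(Z, SSZ)))))))))
  →15  S^8(Z)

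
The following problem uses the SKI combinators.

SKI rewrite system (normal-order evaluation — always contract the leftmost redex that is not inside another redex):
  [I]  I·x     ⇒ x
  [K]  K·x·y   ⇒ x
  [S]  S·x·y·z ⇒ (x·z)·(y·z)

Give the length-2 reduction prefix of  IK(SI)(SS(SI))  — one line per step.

  start: IK(SI)(SS(SI))
  →1  K(SI)(SS(SI))
  →2  SI

Answer: after 2 steps: SI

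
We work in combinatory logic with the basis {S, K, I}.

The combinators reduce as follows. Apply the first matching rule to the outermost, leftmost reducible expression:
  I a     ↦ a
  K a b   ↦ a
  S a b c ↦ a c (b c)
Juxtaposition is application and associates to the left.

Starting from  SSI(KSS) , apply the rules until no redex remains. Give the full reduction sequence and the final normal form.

  start: SSI(KSS)
  →1  S(KSS)(I(KSS))
  →2  SS(I(KSS))
  →3  SS(KSS)
  →4  SSS

Answer: normal form = SSS  (in 4 steps)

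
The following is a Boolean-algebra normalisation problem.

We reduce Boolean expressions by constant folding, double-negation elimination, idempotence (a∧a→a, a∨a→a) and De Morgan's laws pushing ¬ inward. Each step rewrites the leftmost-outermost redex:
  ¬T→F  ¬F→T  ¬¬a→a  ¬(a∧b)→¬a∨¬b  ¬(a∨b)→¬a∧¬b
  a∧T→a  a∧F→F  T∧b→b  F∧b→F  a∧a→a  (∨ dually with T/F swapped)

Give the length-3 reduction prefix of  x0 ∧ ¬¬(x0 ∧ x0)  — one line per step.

Answer: after 3 steps: x0

Working:
  start: x0 ∧ ¬¬(x0 ∧ x0)
  →1  x0 ∧ (x0 ∧ x0)
  →2  x0 ∧ x0
  →3  x0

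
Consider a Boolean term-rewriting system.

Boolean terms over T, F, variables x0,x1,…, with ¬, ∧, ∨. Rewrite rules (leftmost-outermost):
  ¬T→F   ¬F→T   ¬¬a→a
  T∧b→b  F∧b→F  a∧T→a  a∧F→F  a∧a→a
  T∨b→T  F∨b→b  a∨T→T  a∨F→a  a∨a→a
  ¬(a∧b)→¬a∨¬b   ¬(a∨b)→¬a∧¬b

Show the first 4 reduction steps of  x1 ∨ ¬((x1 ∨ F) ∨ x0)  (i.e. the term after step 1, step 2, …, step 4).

Answer: after 4 steps: x1 ∨ (¬x1 ∧ ¬x0)

Working:
  start: x1 ∨ ¬((x1 ∨ F) ∨ x0)
  step 1: x1 ∨ (¬(x1 ∨ F) ∧ ¬x0)
  step 2: x1 ∨ ((¬x1 ∧ ¬F) ∧ ¬x0)
  step 3: x1 ∨ ((¬x1 ∧ T) ∧ ¬x0)
  step 4: x1 ∨ (¬x1 ∧ ¬x0)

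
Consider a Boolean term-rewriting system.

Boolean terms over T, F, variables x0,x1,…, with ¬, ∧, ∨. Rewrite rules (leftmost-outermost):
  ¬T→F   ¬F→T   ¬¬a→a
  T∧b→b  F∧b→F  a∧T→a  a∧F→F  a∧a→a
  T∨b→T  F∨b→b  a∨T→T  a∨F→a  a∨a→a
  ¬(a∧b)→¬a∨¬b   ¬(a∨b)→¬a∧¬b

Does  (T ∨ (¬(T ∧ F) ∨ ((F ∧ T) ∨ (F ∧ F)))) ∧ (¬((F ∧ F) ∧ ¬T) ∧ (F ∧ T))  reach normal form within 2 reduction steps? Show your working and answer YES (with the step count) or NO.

  start: (T ∨ (¬(T ∧ F) ∨ ((F ∧ T) ∨ (F ∧ F)))) ∧ (¬((F ∧ F) ∧ ¬T) ∧ (F ∧ T))
  [1] T ∧ (¬((F ∧ F) ∧ ¬T) ∧ (F ∧ T))
  [2] ¬((F ∧ F) ∧ ¬T) ∧ (F ∧ T)

Answer: NO — after 2 steps the term is ¬((F ∧ F) ∧ ¬T) ∧ (F ∧ T), not yet normal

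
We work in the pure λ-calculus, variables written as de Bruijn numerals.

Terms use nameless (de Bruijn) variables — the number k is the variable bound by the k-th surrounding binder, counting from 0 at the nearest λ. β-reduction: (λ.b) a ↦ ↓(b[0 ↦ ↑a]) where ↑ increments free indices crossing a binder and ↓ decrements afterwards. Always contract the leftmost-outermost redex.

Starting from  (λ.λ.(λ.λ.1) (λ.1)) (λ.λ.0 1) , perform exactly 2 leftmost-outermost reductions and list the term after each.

  start: (λ.λ.(λ.λ.1) (λ.1)) (λ.λ.0 1)
  →1  λ.(λ.λ.1) (λ.1)
  →2  λ.λ.λ.2

Answer: after 2 steps: λ.λ.λ.2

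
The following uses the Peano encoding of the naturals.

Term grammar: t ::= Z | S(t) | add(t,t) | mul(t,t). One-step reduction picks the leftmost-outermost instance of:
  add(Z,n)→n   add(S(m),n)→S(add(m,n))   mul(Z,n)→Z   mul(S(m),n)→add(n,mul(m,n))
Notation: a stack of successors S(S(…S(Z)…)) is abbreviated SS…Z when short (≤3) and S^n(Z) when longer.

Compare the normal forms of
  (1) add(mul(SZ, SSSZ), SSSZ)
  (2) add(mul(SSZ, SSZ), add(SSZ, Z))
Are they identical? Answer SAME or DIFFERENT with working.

Answer: SAME — A ⇓ S^6(Z), B ⇓ S^6(Z)

Derivation:
Term A:
  start: add(mul(SZ, SSSZ), SSSZ)
  [1] add(add(SSSZ, mul(Z, SSSZ)), SSSZ)
  [2] add(S(add(SSZ, mul(Z, SSSZ))), SSSZ)
  [3] S(add(add(SSZ, mul(Z, SSSZ)), SSSZ))
  [4] S(add(S(add(SZ, mul(Z, SSSZ))), SSSZ))
  [5] S(S(add(add(SZ, mul(Z, SSSZ)), SSSZ)))
  [6] S(S(add(S(add(Z, mul(Z, SSSZ))), SSSZ)))
  [7] S(S(S(add(add(Z, mul(Z, SSSZ)), SSSZ))))
  [8] S(S(S(add(mul(Z, SSSZ), SSSZ))))
  [9] S(S(S(add(Z, SSSZ))))
  [10] S^6(Z)

Term B:
  start: add(mul(SSZ, SSZ), add(SSZ, Z))
  [1] add(add(SSZ, mul(SZ, SSZ)), add(SSZ, Z))
  [2] add(S(add(SZ, mul(SZ, SSZ))), add(SSZ, Z))
  [3] S(add(add(SZ, mul(SZ, SSZ)), add(SSZ, Z)))
  [4] S(add(S(add(Z, mul(SZ, SSZ))), add(SSZ, Z)))
  [5] S(S(add(add(Z, mul(SZ, SSZ)), add(SSZ, Z))))
  [6] S(S(add(mul(SZ, SSZ), add(SSZ, Z))))
  [7] S(S(add(add(SSZ, mul(Z, SSZ)), add(SSZ, Z))))
  [8] S(S(add(S(add(SZ, mul(Z, SSZ))), add(SSZ, Z))))
  [9] S(S(S(add(add(SZ, mul(Z, SSZ)), add(SSZ, Z)))))
  [10] S(S(S(add(S(add(Z, mul(Z, SSZ))), add(SSZ, Z)))))
  [11] S(S(S(S(add(add(Z, mul(Z, SSZ)), add(SSZ, Z))))))
  [12] S(S(S(S(add(mul(Z, SSZ), add(SSZ, Z))))))
  [13] S(S(S(S(add(Z, add(SSZ, Z))))))
  [14] S(S(S(S(add(SSZ, Z)))))
  [15] S(S(S(S(S(add(SZ, Z))))))
  [16] S(S(S(S(S(S(add(Z, Z)))))))
  [17] S^6(Z)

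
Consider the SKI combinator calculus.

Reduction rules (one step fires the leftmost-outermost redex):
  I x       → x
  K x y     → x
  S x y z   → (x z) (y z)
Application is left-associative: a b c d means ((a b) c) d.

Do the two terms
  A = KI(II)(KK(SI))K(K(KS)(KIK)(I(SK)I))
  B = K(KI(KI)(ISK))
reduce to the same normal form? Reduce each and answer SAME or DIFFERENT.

Term A:
  start: KI(II)(KK(SI))K(K(KS)(KIK)(I(SK)I))
  step 1: I(KK(SI))K(K(KS)(KIK)(I(SK)I))
  step 2: KK(SI)K(K(KS)(KIK)(I(SK)I))
  step 3: KK(K(KS)(KIK)(I(SK)I))
  step 4: K

Term B:
  start: K(KI(KI)(ISK))
  step 1: K(I(ISK))
  step 2: K(ISK)
  step 3: K(SK)

Answer: DIFFERENT — A ⇓ K, B ⇓ K(SK)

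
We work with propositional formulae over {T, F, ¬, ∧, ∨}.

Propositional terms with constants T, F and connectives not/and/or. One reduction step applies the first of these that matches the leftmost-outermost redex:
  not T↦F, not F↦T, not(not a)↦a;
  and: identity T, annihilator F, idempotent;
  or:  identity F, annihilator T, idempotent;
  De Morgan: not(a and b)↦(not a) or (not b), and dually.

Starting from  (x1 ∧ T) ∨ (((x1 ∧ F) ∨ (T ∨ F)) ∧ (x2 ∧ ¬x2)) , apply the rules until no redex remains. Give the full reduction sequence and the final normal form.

  start: (x1 ∧ T) ∨ (((x1 ∧ F) ∨ (T ∨ F)) ∧ (x2 ∧ ¬x2))
  step 1: x1 ∨ (((x1 ∧ F) ∨ (T ∨ F)) ∧ (x2 ∧ ¬x2))
  step 2: x1 ∨ ((F ∨ (T ∨ F)) ∧ (x2 ∧ ¬x2))
  step 3: x1 ∨ ((T ∨ F) ∧ (x2 ∧ ¬x2))
  step 4: x1 ∨ (T ∧ (x2 ∧ ¬x2))
  step 5: x1 ∨ (x2 ∧ ¬x2)

Answer: normal form = x1 ∨ (x2 ∧ ¬x2)  (in 5 steps)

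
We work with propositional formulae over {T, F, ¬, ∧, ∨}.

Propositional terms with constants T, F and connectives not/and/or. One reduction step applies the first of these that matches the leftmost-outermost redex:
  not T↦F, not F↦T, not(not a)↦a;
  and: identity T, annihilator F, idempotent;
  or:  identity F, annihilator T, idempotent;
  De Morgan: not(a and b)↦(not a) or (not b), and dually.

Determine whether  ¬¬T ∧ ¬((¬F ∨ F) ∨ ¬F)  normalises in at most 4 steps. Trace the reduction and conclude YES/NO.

Answer: NO — after 4 steps the term is (¬¬F ∧ ¬F) ∧ ¬¬F, not yet normal

Derivation:
  start: ¬¬T ∧ ¬((¬F ∨ F) ∨ ¬F)
  step 1: T ∧ ¬((¬F ∨ F) ∨ ¬F)
  step 2: ¬((¬F ∨ F) ∨ ¬F)
  step 3: ¬(¬F ∨ F) ∧ ¬¬F
  step 4: (¬¬F ∧ ¬F) ∧ ¬¬F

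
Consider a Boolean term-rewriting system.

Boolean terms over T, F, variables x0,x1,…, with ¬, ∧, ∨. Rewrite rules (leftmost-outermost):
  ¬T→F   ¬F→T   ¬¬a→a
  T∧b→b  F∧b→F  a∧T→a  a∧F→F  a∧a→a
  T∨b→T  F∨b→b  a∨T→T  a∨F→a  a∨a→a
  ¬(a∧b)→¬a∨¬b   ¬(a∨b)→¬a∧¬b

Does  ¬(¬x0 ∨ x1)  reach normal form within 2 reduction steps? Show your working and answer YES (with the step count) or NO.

  start: ¬(¬x0 ∨ x1)
  →1  ¬¬x0 ∧ ¬x1
  →2  x0 ∧ ¬x1

Answer: YES — reaches normal form x0 ∧ ¬x1 in 2 ≤ 2 steps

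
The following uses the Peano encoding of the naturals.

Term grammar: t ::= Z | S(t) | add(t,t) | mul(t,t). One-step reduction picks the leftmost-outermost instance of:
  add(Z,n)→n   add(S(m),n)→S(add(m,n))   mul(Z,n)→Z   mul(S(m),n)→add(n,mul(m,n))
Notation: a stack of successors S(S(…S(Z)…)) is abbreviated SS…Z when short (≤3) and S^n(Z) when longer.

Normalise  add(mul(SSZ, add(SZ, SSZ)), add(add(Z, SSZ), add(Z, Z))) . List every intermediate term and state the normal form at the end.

  start: add(mul(SSZ, add(SZ, SSZ)), add(add(Z, SSZ), add(Z, Z)))
  →1  add(add(add(SZ, SSZ), mul(SZ, add(SZ, SSZ))), add(add(Z, SSZ), add(Z, Z)))
  →2  add(add(S(add(Z, SSZ)), mul(SZ, add(SZ, SSZ))), add(add(Z, SSZ), add(Z, Z)))
  →3  add(S(add(add(Z, SSZ), mul(SZ, add(SZ, SSZ)))), add(add(Z, SSZ), add(Z, Z)))
  →4  S(add(add(add(Z, SSZ), mul(SZ, add(SZ, SSZ))), add(add(Z, SSZ), add(Z, Z))))
  →5  S(add(add(SSZ, mul(SZ, add(SZ, SSZ))), add(add(Z, SSZ), add(Z, Z))))
  →6  S(add(S(add(SZ, mul(SZ, add(SZ, SSZ)))), add(add(Z, SSZ), add(Z, Z))))
  →7  S(S(add(add(SZ, mul(SZ, add(SZ, SSZ))), add(add(Z, SSZ), add(Z, Z)))))
  →8  S(S(add(S(add(Z, mul(SZ, add(SZ, SSZ)))), add(add(Z, SSZ), add(Z, Z)))))
  →9  S(S(S(add(add(Z, mul(SZ, add(SZ, SSZ))), add(add(Z, SSZ), add(Z, Z))))))
  →10  S(S(S(add(mul(SZ, add(SZ, SSZ)), add(add(Z, SSZ), add(Z, Z))))))
  →11  S(S(S(add(add(add(SZ, SSZ), mul(Z, add(SZ, SSZ))), add(add(Z, SSZ), add(Z, Z))))))
  →12  S(S(S(add(add(S(add(Z, SSZ)), mul(Z, add(SZ, SSZ))), add(add(Z, SSZ), add(Z, Z))))))
  →13  S(S(S(add(S(add(add(Z, SSZ), mul(Z, add(SZ, SSZ)))), add(add(Z, SSZ), add(Z, Z))))))
  →14  S(S(S(S(add(add(add(Z, SSZ), mul(Z, add(SZ, SSZ))), add(add(Z, SSZ), add(Z, Z)))))))
  →15  S(S(S(S(add(add(SSZ, mul(Z, add(SZ, SSZ))), add(add(Z, SSZ), add(Z, Z)))))))
  →16  S(S(S(S(add(S(add(SZ, mul(Z, add(SZ, SSZ)))), add(add(Z, SSZ), add(Z, Z)))))))
  →17  S(S(S(S(S(add(add(SZ, mul(Z, add(SZ, SSZ))), add(add(Z, SSZ), add(Z, Z))))))))
  →18  S(S(S(S(S(add(S(add(Z, mul(Z, add(SZ, SSZ)))), add(add(Z, SSZ), add(Z, Z))))))))
  →19  S(S(S(S(S(S(add(add(Z, mul(Z, add(SZ, SSZ))), add(add(Z, SSZ), add(Z, Z)))))))))
  →20  S(S(S(S(S(S(add(mul(Z, add(SZ, SSZ)), add(add(Z, SSZ), add(Z, Z)))))))))
  →21  S(S(S(S(S(S(add(Z, add(add(Z, SSZ), add(Z, Z)))))))))
  →22  S(S(S(S(S(S(add(add(Z, SSZ), add(Z, Z))))))))
  →23  S(S(S(S(S(S(add(SSZ, add(Z, Z))))))))
  →24  S(S(S(S(S(S(S(add(SZ, add(Z, Z)))))))))
  →25  S(S(S(S(S(S(S(S(add(Z, add(Z, Z))))))))))
  →26  S(S(S(S(S(S(S(S(add(Z, Z)))))))))
  →27  S^8(Z)

Answer: normal form = S^8(Z)  (in 27 steps)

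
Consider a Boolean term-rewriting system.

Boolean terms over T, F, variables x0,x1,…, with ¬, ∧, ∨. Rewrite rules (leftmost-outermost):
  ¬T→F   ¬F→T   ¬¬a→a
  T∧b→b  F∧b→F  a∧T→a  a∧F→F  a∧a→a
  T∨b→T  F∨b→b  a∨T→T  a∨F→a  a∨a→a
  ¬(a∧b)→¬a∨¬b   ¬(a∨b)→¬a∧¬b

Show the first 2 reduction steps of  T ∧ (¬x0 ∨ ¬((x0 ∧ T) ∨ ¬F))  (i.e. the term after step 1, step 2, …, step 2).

  start: T ∧ (¬x0 ∨ ¬((x0 ∧ T) ∨ ¬F))
  →1  ¬x0 ∨ ¬((x0 ∧ T) ∨ ¬F)
  →2  ¬x0 ∨ (¬(x0 ∧ T) ∧ ¬¬F)

Answer: after 2 steps: ¬x0 ∨ (¬(x0 ∧ T) ∧ ¬¬F)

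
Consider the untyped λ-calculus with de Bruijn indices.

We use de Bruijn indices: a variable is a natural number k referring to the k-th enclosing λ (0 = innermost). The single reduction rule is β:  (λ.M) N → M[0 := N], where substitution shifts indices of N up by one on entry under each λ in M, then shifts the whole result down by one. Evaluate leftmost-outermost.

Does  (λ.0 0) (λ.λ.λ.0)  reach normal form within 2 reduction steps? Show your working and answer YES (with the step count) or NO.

  start: (λ.0 0) (λ.λ.λ.0)
  [1] (λ.λ.λ.0) (λ.λ.λ.0)
  [2] λ.λ.0

Answer: YES — reaches normal form λ.λ.0 in 2 ≤ 2 steps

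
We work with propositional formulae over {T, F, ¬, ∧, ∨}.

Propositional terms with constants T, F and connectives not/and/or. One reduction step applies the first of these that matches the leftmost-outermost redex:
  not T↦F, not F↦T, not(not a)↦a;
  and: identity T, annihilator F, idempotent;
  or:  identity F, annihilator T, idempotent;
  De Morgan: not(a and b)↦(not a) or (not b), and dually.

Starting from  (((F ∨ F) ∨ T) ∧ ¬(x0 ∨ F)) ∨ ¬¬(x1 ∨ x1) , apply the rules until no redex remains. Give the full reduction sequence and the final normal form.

  start: (((F ∨ F) ∨ T) ∧ ¬(x0 ∨ F)) ∨ ¬¬(x1 ∨ x1)
  [1] (T ∧ ¬(x0 ∨ F)) ∨ ¬¬(x1 ∨ x1)
  [2] ¬(x0 ∨ F) ∨ ¬¬(x1 ∨ x1)
  [3] (¬x0 ∧ ¬F) ∨ ¬¬(x1 ∨ x1)
  [4] (¬x0 ∧ T) ∨ ¬¬(x1 ∨ x1)
  [5] ¬x0 ∨ ¬¬(x1 ∨ x1)
  [6] ¬x0 ∨ (x1 ∨ x1)
  [7] ¬x0 ∨ x1

Answer: normal form = ¬x0 ∨ x1  (in 7 steps)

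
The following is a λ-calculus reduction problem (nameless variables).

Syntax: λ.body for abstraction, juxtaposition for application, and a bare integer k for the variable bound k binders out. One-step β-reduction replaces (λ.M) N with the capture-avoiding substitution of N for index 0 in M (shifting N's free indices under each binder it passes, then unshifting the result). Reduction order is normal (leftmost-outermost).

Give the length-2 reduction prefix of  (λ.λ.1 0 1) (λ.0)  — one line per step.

  start: (λ.λ.1 0 1) (λ.0)
  [1] λ.(λ.0) 0 (λ.0)
  [2] λ.0 (λ.0)

Answer: after 2 steps: λ.0 (λ.0)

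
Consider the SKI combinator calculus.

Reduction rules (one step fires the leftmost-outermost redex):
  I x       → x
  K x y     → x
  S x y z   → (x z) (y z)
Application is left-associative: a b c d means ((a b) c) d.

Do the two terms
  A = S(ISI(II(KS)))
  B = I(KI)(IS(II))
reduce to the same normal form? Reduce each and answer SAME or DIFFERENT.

Answer: DIFFERENT — A ⇓ S(SI(KS)), B ⇓ I

Working:
Term A:
  start: S(ISI(II(KS)))
  [1] S(SI(II(KS)))
  [2] S(SI(I(KS)))
  [3] S(SI(KS))

Term B:
  start: I(KI)(IS(II))
  [1] KI(IS(II))
  [2] I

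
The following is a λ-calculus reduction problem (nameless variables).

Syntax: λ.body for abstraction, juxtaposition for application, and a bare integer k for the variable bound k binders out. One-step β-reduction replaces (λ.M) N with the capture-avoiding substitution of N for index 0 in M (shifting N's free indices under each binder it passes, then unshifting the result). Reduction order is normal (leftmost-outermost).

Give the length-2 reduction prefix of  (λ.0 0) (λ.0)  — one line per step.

  start: (λ.0 0) (λ.0)
  [1] (λ.0) (λ.0)
  [2] λ.0

Answer: after 2 steps: λ.0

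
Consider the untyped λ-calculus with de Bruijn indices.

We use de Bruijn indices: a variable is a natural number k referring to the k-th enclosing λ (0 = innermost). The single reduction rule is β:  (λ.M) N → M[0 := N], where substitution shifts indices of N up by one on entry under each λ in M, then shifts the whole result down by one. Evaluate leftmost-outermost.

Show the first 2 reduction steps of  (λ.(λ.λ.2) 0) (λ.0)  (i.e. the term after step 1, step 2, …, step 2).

Answer: after 2 steps: λ.λ.0

Working:
  start: (λ.(λ.λ.2) 0) (λ.0)
  [1] (λ.λ.λ.0) (λ.0)
  [2] λ.λ.0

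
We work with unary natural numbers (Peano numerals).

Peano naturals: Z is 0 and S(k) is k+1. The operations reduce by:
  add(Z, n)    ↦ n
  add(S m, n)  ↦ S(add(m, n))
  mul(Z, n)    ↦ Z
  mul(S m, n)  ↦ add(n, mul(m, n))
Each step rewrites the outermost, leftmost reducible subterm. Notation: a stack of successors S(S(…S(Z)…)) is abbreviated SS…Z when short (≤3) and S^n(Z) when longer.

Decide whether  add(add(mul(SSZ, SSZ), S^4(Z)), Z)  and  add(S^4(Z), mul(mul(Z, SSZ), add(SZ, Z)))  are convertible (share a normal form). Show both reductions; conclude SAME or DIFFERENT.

Answer: DIFFERENT — A ⇓ S^8(Z), B ⇓ S^4(Z)

Derivation:
Term A:
  start: add(add(mul(SSZ, SSZ), S^4(Z)), Z)
  →1  add(add(add(SSZ, mul(SZ, SSZ)), S^4(Z)), Z)
  →2  add(add(S(add(SZ, mul(SZ, SSZ))), S^4(Z)), Z)
  →3  add(S(add(add(SZ, mul(SZ, SSZ)), S^4(Z))), Z)
  →4  S(add(add(add(SZ, mul(SZ, SSZ)), S^4(Z)), Z))
  →5  S(add(add(S(add(Z, mul(SZ, SSZ))), S^4(Z)), Z))
  →6  S(add(S(add(add(Z, mul(SZ, SSZ)), S^4(Z))), Z))
  →7  S(S(add(add(add(Z, mul(SZ, SSZ)), S^4(Z)), Z)))
  →8  S(S(add(add(mul(SZ, SSZ), S^4(Z)), Z)))
  →9  S(S(add(add(add(SSZ, mul(Z, SSZ)), S^4(Z)), Z)))
  →10  S(S(add(add(S(add(SZ, mul(Z, SSZ))), S^4(Z)), Z)))
  →11  S(S(add(S(add(add(SZ, mul(Z, SSZ)), S^4(Z))), Z)))
  →12  S(S(S(add(add(add(SZ, mul(Z, SSZ)), S^4(Z)), Z))))
  →13  S(S(S(add(add(S(add(Z, mul(Z, SSZ))), S^4(Z)), Z))))
  →14  S(S(S(add(S(add(add(Z, mul(Z, SSZ)), S^4(Z))), Z))))
  →15  S(S(S(S(add(add(add(Z, mul(Z, SSZ)), S^4(Z)), Z)))))
  →16  S(S(S(S(add(add(mul(Z, SSZ), S^4(Z)), Z)))))
  →17  S(S(S(S(add(add(Z, S^4(Z)), Z)))))
  →18  S(S(S(S(add(S^4(Z), Z)))))
  →19  S(S(S(S(S(add(SSSZ, Z))))))
  →20  S(S(S(S(S(S(add(SSZ, Z)))))))
  →21  S(S(S(S(S(S(S(add(SZ, Z))))))))
  →22  S(S(S(S(S(S(S(S(add(Z, Z)))))))))
  →23  S^8(Z)

Term B:
  start: add(S^4(Z), mul(mul(Z, SSZ), add(SZ, Z)))
  →1  S(add(SSSZ, mul(mul(Z, SSZ), add(SZ, Z))))
  →2  S(S(add(SSZ, mul(mul(Z, SSZ), add(SZ, Z)))))
  →3  S(S(S(add(SZ, mul(mul(Z, SSZ), add(SZ, Z))))))
  →4  S(S(S(S(add(Z, mul(mul(Z, SSZ), add(SZ, Z)))))))
  →5  S(S(S(S(mul(mul(Z, SSZ), add(SZ, Z))))))
  →6  S(S(S(S(mul(Z, add(SZ, Z))))))
  →7  S^4(Z)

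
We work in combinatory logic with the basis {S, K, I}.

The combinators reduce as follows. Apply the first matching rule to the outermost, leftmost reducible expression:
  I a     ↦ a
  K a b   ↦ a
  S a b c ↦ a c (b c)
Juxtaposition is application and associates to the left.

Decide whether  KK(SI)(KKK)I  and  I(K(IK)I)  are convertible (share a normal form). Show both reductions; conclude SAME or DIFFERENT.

Answer: SAME — A ⇓ K, B ⇓ K

Derivation:
Term A:
  start: KK(SI)(KKK)I
  [1] K(KKK)I
  [2] KKK
  [3] K

Term B:
  start: I(K(IK)I)
  [1] K(IK)I
  [2] IK
  [3] K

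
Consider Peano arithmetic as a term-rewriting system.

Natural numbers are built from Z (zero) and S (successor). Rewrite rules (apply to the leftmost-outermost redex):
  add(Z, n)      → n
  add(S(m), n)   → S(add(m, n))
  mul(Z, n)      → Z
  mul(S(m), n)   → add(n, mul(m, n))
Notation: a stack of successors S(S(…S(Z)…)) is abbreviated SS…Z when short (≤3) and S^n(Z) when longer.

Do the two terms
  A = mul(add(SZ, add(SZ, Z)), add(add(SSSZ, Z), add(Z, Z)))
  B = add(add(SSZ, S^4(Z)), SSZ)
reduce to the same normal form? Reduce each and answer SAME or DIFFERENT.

Answer: DIFFERENT — A ⇓ S^6(Z), B ⇓ S^8(Z)

Working:
Term A:
  start: mul(add(SZ, add(SZ, Z)), add(add(SSSZ, Z), add(Z, Z)))
  step 1: mul(S(add(Z, add(SZ, Z))), add(add(SSSZ, Z), add(Z, Z)))
  step 2: add(add(add(SSSZ, Z), add(Z, Z)), mul(add(Z, add(SZ, Z)), add(add(SSSZ, Z), add(Z, Z))))
  step 3: add(add(S(add(SSZ, Z)), add(Z, Z)), mul(add(Z, add(SZ, Z)), add(add(SSSZ, Z), add(Z, Z))))
  step 4: add(S(add(add(SSZ, Z), add(Z, Z))), mul(add(Z, add(SZ, Z)), add(add(SSSZ, Z), add(Z, Z))))
  step 5: S(add(add(add(SSZ, Z), add(Z, Z)), mul(add(Z, add(SZ, Z)), add(add(SSSZ, Z), add(Z, Z)))))
  step 6: S(add(add(S(add(SZ, Z)), add(Z, Z)), mul(add(Z, add(SZ, Z)), add(add(SSSZ, Z), add(Z, Z)))))
  step 7: S(add(S(add(add(SZ, Z), add(Z, Z))), mul(add(Z, add(SZ, Z)), add(add(SSSZ, Z), add(Z, Z)))))
  step 8: S(S(add(add(add(SZ, Z), add(Z, Z)), mul(add(Z, add(SZ, Z)), add(add(SSSZ, Z), add(Z, Z))))))
  step 9: S(S(add(add(S(add(Z, Z)), add(Z, Z)), mul(add(Z, add(SZ, Z)), add(add(SSSZ, Z), add(Z, Z))))))
  step 10: S(S(add(S(add(add(Z, Z), add(Z, Z))), mul(add(Z, add(SZ, Z)), add(add(SSSZ, Z), add(Z, Z))))))
  step 11: S(S(S(add(add(add(Z, Z), add(Z, Z)), mul(add(Z, add(SZ, Z)), add(add(SSSZ, Z), add(Z, Z)))))))
  step 12: S(S(S(add(add(Z, add(Z, Z)), mul(add(Z, add(SZ, Z)), add(add(SSSZ, Z), add(Z, Z)))))))
  step 13: S(S(S(add(add(Z, Z), mul(add(Z, add(SZ, Z)), add(add(SSSZ, Z), add(Z, Z)))))))
  step 14: S(S(S(add(Z, mul(add(Z, add(SZ, Z)), add(add(SSSZ, Z), add(Z, Z)))))))
  step 15: S(S(S(mul(add(Z, add(SZ, Z)), add(add(SSSZ, Z), add(Z, Z))))))
  step 16: S(S(S(mul(add(SZ, Z), add(add(SSSZ, Z), add(Z, Z))))))
  step 17: S(S(S(mul(S(add(Z, Z)), add(add(SSSZ, Z), add(Z, Z))))))
  step 18: S(S(S(add(add(add(SSSZ, Z), add(Z, Z)), mul(add(Z, Z), add(add(SSSZ, Z), add(Z, Z)))))))
  step 19: S(S(S(add(add(S(add(SSZ, Z)), add(Z, Z)), mul(add(Z, Z), add(add(SSSZ, Z), add(Z, Z)))))))
  step 20: S(S(S(add(S(add(add(SSZ, Z), add(Z, Z))), mul(add(Z, Z), add(add(SSSZ, Z), add(Z, Z)))))))
  step 21: S(S(S(S(add(add(add(SSZ, Z), add(Z, Z)), mul(add(Z, Z), add(add(SSSZ, Z), add(Z, Z))))))))
  step 22: S(S(S(S(add(add(S(add(SZ, Z)), add(Z, Z)), mul(add(Z, Z), add(add(SSSZ, Z), add(Z, Z))))))))
  step 23: S(S(S(S(add(S(add(add(SZ, Z), add(Z, Z))), mul(add(Z, Z), add(add(SSSZ, Z), add(Z, Z))))))))
  step 24: S(S(S(S(S(add(add(add(SZ, Z), add(Z, Z)), mul(add(Z, Z), add(add(SSSZ, Z), add(Z, Z)))))))))
  step 25: S(S(S(S(S(add(add(S(add(Z, Z)), add(Z, Z)), mul(add(Z, Z), add(add(SSSZ, Z), add(Z, Z)))))))))
  step 26: S(S(S(S(S(add(S(add(add(Z, Z), add(Z, Z))), mul(add(Z, Z), add(add(SSSZ, Z), add(Z, Z)))))))))
  step 27: S(S(S(S(S(S(add(add(add(Z, Z), add(Z, Z)), mul(add(Z, Z), add(add(SSSZ, Z), add(Z, Z))))))))))
  step 28: S(S(S(S(S(S(add(add(Z, add(Z, Z)), mul(add(Z, Z), add(add(SSSZ, Z), add(Z, Z))))))))))
  step 29: S(S(S(S(S(S(add(add(Z, Z), mul(add(Z, Z), add(add(SSSZ, Z), add(Z, Z))))))))))
  step 30: S(S(S(S(S(S(add(Z, mul(add(Z, Z), add(add(SSSZ, Z), add(Z, Z))))))))))
  step 31: S(S(S(S(S(S(mul(add(Z, Z), add(add(SSSZ, Z), add(Z, Z)))))))))
  step 32: S(S(S(S(S(S(mul(Z, add(add(SSSZ, Z), add(Z, Z)))))))))
  step 33: S^6(Z)

Term B:
  start: add(add(SSZ, S^4(Z)), SSZ)
  step 1: add(S(add(SZ, S^4(Z))), SSZ)
  step 2: S(add(add(SZ, S^4(Z)), SSZ))
  step 3: S(add(S(add(Z, S^4(Z))), SSZ))
  step 4: S(S(add(add(Z, S^4(Z)), SSZ)))
  step 5: S(S(add(S^4(Z), SSZ)))
  step 6: S(S(S(add(SSSZ, SSZ))))
  step 7: S(S(S(S(add(SSZ, SSZ)))))
  step 8: S(S(S(S(S(add(SZ, SSZ))))))
  step 9: S(S(S(S(S(S(add(Z, SSZ)))))))
  step 10: S^8(Z)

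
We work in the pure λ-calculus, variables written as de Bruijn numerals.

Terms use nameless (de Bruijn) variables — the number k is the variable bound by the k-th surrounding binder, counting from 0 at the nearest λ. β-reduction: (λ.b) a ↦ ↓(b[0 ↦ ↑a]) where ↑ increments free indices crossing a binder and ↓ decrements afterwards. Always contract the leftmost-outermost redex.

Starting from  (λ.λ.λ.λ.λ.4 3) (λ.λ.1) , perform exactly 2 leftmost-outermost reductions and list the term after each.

  start: (λ.λ.λ.λ.λ.4 3) (λ.λ.1)
  →1  λ.λ.λ.λ.(λ.λ.1) 3
  →2  λ.λ.λ.λ.λ.4

Answer: after 2 steps: λ.λ.λ.λ.λ.4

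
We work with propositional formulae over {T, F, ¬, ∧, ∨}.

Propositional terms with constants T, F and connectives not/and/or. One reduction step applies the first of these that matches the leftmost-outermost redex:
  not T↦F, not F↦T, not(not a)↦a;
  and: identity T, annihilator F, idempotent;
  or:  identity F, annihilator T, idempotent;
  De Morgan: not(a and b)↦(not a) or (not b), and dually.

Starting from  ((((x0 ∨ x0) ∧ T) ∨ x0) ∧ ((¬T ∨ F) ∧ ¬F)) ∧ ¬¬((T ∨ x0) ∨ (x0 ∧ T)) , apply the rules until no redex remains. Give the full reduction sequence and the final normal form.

  start: ((((x0 ∨ x0) ∧ T) ∨ x0) ∧ ((¬T ∨ F) ∧ ¬F)) ∧ ¬¬((T ∨ x0) ∨ (x0 ∧ T))
  [1] (((x0 ∨ x0) ∨ x0) ∧ ((¬T ∨ F) ∧ ¬F)) ∧ ¬¬((T ∨ x0) ∨ (x0 ∧ T))
  [2] ((x0 ∨ x0) ∧ ((¬T ∨ F) ∧ ¬F)) ∧ ¬¬((T ∨ x0) ∨ (x0 ∧ T))
  [3] (x0 ∧ ((¬T ∨ F) ∧ ¬F)) ∧ ¬¬((T ∨ x0) ∨ (x0 ∧ T))
  [4] (x0 ∧ (¬T ∧ ¬F)) ∧ ¬¬((T ∨ x0) ∨ (x0 ∧ T))
  [5] (x0 ∧ (F ∧ ¬F)) ∧ ¬¬((T ∨ x0) ∨ (x0 ∧ T))
  [6] (x0 ∧ F) ∧ ¬¬((T ∨ x0) ∨ (x0 ∧ T))
  [7] F ∧ ¬¬((T ∨ x0) ∨ (x0 ∧ T))
  [8] F

Answer: normal form = F  (in 8 steps)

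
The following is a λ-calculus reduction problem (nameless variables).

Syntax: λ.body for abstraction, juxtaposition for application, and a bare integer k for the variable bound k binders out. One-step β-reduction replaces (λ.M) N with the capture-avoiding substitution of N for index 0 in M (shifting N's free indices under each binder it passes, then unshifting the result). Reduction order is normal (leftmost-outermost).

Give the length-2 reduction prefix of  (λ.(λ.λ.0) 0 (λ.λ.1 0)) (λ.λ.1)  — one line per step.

Answer: after 2 steps: (λ.0) (λ.λ.1 0)

Working:
  start: (λ.(λ.λ.0) 0 (λ.λ.1 0)) (λ.λ.1)
  [1] (λ.λ.0) (λ.λ.1) (λ.λ.1 0)
  [2] (λ.0) (λ.λ.1 0)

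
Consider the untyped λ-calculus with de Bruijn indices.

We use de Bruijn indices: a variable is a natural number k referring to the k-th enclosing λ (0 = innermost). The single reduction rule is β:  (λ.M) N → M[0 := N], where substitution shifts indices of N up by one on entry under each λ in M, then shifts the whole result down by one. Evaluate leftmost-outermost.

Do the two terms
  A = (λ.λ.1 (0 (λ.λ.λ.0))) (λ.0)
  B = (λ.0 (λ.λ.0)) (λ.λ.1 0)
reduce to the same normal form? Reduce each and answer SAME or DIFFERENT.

Term A:
  start: (λ.λ.1 (0 (λ.λ.λ.0))) (λ.0)
  [1] λ.(λ.0) (0 (λ.λ.λ.0))
  [2] λ.0 (λ.λ.λ.0)

Term B:
  start: (λ.0 (λ.λ.0)) (λ.λ.1 0)
  [1] (λ.λ.1 0) (λ.λ.0)
  [2] λ.(λ.λ.0) 0
  [3] λ.λ.0

Answer: DIFFERENT — A ⇓ λ.0 (λ.λ.λ.0), B ⇓ λ.λ.0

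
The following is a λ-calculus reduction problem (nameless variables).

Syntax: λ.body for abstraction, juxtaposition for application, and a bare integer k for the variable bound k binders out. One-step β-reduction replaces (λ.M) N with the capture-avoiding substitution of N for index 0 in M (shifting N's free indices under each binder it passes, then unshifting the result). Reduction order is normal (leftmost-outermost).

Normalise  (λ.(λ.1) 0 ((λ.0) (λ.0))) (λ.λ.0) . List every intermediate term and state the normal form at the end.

Answer: normal form = λ.0  (in 3 steps)

Reduction:
  start: (λ.(λ.1) 0 ((λ.0) (λ.0))) (λ.λ.0)
  [1] (λ.λ.λ.0) (λ.λ.0) ((λ.0) (λ.0))
  [2] (λ.λ.0) ((λ.0) (λ.0))
  [3] λ.0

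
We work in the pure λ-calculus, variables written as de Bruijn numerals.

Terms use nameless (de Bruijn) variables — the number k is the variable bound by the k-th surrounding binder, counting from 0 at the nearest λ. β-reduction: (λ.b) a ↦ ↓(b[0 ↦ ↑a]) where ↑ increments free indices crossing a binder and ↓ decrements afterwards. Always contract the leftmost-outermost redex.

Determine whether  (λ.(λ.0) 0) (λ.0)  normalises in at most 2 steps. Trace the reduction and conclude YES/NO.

Answer: YES — reaches normal form λ.0 in 2 ≤ 2 steps

Derivation:
  start: (λ.(λ.0) 0) (λ.0)
  step 1: (λ.0) (λ.0)
  step 2: λ.0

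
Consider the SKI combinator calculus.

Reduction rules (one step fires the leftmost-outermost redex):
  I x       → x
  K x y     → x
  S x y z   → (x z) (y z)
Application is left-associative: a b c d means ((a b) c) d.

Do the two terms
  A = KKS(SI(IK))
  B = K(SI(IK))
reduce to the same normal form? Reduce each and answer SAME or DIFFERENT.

Term A:
  start: KKS(SI(IK))
  →1  K(SI(IK))
  →2  K(SIK)

Term B:
  start: K(SI(IK))
  →1  K(SIK)

Answer: SAME — A ⇓ K(SIK), B ⇓ K(SIK)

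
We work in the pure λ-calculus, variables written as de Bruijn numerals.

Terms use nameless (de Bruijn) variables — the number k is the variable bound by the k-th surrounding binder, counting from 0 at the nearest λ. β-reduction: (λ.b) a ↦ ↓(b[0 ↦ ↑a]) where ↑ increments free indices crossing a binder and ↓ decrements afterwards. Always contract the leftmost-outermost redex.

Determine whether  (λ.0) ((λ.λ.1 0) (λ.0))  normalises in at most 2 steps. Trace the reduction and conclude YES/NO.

  start: (λ.0) ((λ.λ.1 0) (λ.0))
  [1] (λ.λ.1 0) (λ.0)
  [2] λ.(λ.0) 0

Answer: NO — after 2 steps the term is λ.(λ.0) 0, not yet normal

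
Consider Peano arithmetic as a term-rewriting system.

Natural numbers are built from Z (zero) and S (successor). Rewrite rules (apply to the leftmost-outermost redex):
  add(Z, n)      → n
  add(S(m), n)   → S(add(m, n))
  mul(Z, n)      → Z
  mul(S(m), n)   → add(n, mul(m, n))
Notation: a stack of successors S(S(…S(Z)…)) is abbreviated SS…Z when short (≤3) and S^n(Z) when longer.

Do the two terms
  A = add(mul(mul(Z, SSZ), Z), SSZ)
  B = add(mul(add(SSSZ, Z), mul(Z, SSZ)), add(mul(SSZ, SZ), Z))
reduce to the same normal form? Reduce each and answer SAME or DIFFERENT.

Term A:
  start: add(mul(mul(Z, SSZ), Z), SSZ)
  [1] add(mul(Z, Z), SSZ)
  [2] add(Z, SSZ)
  [3] SSZ

Term B:
  start: add(mul(add(SSSZ, Z), mul(Z, SSZ)), add(mul(SSZ, SZ), Z))
  [1] add(mul(S(add(SSZ, Z)), mul(Z, SSZ)), add(mul(SSZ, SZ), Z))
  [2] add(add(mul(Z, SSZ), mul(add(SSZ, Z), mul(Z, SSZ))), add(mul(SSZ, SZ), Z))
  [3] add(add(Z, mul(add(SSZ, Z), mul(Z, SSZ))), add(mul(SSZ, SZ), Z))
  [4] add(mul(add(SSZ, Z), mul(Z, SSZ)), add(mul(SSZ, SZ), Z))
  [5] add(mul(S(add(SZ, Z)), mul(Z, SSZ)), add(mul(SSZ, SZ), Z))
  [6] add(add(mul(Z, SSZ), mul(add(SZ, Z), mul(Z, SSZ))), add(mul(SSZ, SZ), Z))
  [7] add(add(Z, mul(add(SZ, Z), mul(Z, SSZ))), add(mul(SSZ, SZ), Z))
  [8] add(mul(add(SZ, Z), mul(Z, SSZ)), add(mul(SSZ, SZ), Z))
  [9] add(mul(S(add(Z, Z)), mul(Z, SSZ)), add(mul(SSZ, SZ), Z))
  [10] add(add(mul(Z, SSZ), mul(add(Z, Z), mul(Z, SSZ))), add(mul(SSZ, SZ), Z))
  [11] add(add(Z, mul(add(Z, Z), mul(Z, SSZ))), add(mul(SSZ, SZ), Z))
  [12] add(mul(add(Z, Z), mul(Z, SSZ)), add(mul(SSZ, SZ), Z))
  [13] add(mul(Z, mul(Z, SSZ)), add(mul(SSZ, SZ), Z))
  [14] add(Z, add(mul(SSZ, SZ), Z))
  [15] add(mul(SSZ, SZ), Z)
  [16] add(add(SZ, mul(SZ, SZ)), Z)
  [17] add(S(add(Z, mul(SZ, SZ))), Z)
  [18] S(add(add(Z, mul(SZ, SZ)), Z))
  [19] S(add(mul(SZ, SZ), Z))
  [20] S(add(add(SZ, mul(Z, SZ)), Z))
  [21] S(add(S(add(Z, mul(Z, SZ))), Z))
  [22] S(S(add(add(Z, mul(Z, SZ)), Z)))
  [23] S(S(add(mul(Z, SZ), Z)))
  [24] S(S(add(Z, Z)))
  [25] SSZ

Answer: SAME — A ⇓ SSZ, B ⇓ SSZ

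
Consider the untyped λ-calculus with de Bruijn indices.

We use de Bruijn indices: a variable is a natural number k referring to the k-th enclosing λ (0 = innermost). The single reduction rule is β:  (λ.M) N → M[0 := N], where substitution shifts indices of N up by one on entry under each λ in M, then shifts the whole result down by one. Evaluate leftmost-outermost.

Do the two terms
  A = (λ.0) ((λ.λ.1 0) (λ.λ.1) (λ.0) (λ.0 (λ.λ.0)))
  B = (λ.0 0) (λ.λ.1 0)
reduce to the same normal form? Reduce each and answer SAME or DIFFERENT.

Term A:
  start: (λ.0) ((λ.λ.1 0) (λ.λ.1) (λ.0) (λ.0 (λ.λ.0)))
  [1] (λ.λ.1 0) (λ.λ.1) (λ.0) (λ.0 (λ.λ.0))
  [2] (λ.(λ.λ.1) 0) (λ.0) (λ.0 (λ.λ.0))
  [3] (λ.λ.1) (λ.0) (λ.0 (λ.λ.0))
  [4] (λ.λ.0) (λ.0 (λ.λ.0))
  [5] λ.0

Term B:
  start: (λ.0 0) (λ.λ.1 0)
  [1] (λ.λ.1 0) (λ.λ.1 0)
  [2] λ.(λ.λ.1 0) 0
  [3] λ.λ.1 0

Answer: DIFFERENT — A ⇓ λ.0, B ⇓ λ.λ.1 0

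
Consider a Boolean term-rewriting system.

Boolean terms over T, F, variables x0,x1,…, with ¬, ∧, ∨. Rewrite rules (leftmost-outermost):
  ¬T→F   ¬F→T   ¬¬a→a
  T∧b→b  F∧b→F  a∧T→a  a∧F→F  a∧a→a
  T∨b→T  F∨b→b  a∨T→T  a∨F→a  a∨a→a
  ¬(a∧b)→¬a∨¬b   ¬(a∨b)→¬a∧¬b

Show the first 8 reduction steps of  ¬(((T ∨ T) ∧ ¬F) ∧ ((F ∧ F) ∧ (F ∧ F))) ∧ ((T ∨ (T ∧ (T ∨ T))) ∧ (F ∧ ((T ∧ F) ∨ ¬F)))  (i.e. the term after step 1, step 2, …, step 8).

  start: ¬(((T ∨ T) ∧ ¬F) ∧ ((F ∧ F) ∧ (F ∧ F))) ∧ ((T ∨ (T ∧ (T ∨ T))) ∧ (F ∧ ((T ∧ F) ∨ ¬F)))
  [1] (¬((T ∨ T) ∧ ¬F) ∨ ¬((F ∧ F) ∧ (F ∧ F))) ∧ ((T ∨ (T ∧ (T ∨ T))) ∧ (F ∧ ((T ∧ F) ∨ ¬F)))
  [2] ((¬(T ∨ T) ∨ ¬¬F) ∨ ¬((F ∧ F) ∧ (F ∧ F))) ∧ ((T ∨ (T ∧ (T ∨ T))) ∧ (F ∧ ((T ∧ F) ∨ ¬F)))
  [3] (((¬T ∧ ¬T) ∨ ¬¬F) ∨ ¬((F ∧ F) ∧ (F ∧ F))) ∧ ((T ∨ (T ∧ (T ∨ T))) ∧ (F ∧ ((T ∧ F) ∨ ¬F)))
  [4] ((¬T ∨ ¬¬F) ∨ ¬((F ∧ F) ∧ (F ∧ F))) ∧ ((T ∨ (T ∧ (T ∨ T))) ∧ (F ∧ ((T ∧ F) ∨ ¬F)))
  [5] ((F ∨ ¬¬F) ∨ ¬((F ∧ F) ∧ (F ∧ F))) ∧ ((T ∨ (T ∧ (T ∨ T))) ∧ (F ∧ ((T ∧ F) ∨ ¬F)))
  [6] (¬¬F ∨ ¬((F ∧ F) ∧ (F ∧ F))) ∧ ((T ∨ (T ∧ (T ∨ T))) ∧ (F ∧ ((T ∧ F) ∨ ¬F)))
  [7] (F ∨ ¬((F ∧ F) ∧ (F ∧ F))) ∧ ((T ∨ (T ∧ (T ∨ T))) ∧ (F ∧ ((T ∧ F) ∨ ¬F)))
  [8] ¬((F ∧ F) ∧ (F ∧ F)) ∧ ((T ∨ (T ∧ (T ∨ T))) ∧ (F ∧ ((T ∧ F) ∨ ¬F)))

Answer: after 8 steps: ¬((F ∧ F) ∧ (F ∧ F)) ∧ ((T ∨ (T ∧ (T ∨ T))) ∧ (F ∧ ((T ∧ F) ∨ ¬F)))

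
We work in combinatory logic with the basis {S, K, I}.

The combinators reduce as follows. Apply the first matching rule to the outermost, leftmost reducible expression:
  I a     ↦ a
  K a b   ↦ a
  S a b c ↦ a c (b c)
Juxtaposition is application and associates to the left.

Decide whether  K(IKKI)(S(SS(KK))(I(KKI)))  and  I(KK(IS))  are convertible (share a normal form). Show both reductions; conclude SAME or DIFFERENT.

Term A:
  start: K(IKKI)(S(SS(KK))(I(KKI)))
  step 1: IKKI
  step 2: KKI
  step 3: K

Term B:
  start: I(KK(IS))
  step 1: KK(IS)
  step 2: K

Answer: SAME — A ⇓ K, B ⇓ K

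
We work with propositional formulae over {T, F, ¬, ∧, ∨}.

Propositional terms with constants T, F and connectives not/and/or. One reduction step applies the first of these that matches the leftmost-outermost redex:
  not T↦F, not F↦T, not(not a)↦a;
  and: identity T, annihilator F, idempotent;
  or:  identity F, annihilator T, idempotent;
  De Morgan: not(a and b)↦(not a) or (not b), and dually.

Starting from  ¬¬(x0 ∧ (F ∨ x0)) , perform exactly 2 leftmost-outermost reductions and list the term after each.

  start: ¬¬(x0 ∧ (F ∨ x0))
  step 1: x0 ∧ (F ∨ x0)
  step 2: x0 ∧ x0

Answer: after 2 steps: x0 ∧ x0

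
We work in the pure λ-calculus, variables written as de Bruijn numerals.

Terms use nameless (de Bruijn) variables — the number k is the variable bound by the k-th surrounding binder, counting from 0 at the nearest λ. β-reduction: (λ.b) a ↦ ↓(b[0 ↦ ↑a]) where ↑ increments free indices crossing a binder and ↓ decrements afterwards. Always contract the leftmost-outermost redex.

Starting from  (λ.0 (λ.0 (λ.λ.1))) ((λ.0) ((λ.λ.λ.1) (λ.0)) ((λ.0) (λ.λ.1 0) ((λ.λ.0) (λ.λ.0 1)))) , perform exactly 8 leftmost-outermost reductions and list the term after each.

Answer: after 8 steps: λ.(λ.0) 0

Working:
  start: (λ.0 (λ.0 (λ.λ.1))) ((λ.0) ((λ.λ.λ.1) (λ.0)) ((λ.0) (λ.λ.1 0) ((λ.λ.0) (λ.λ.0 1))))
  step 1: (λ.0) ((λ.λ.λ.1) (λ.0)) ((λ.0) (λ.λ.1 0) ((λ.λ.0) (λ.λ.0 1))) (λ.0 (λ.λ.1))
  step 2: (λ.λ.λ.1) (λ.0) ((λ.0) (λ.λ.1 0) ((λ.λ.0) (λ.λ.0 1))) (λ.0 (λ.λ.1))
  step 3: (λ.λ.1) ((λ.0) (λ.λ.1 0) ((λ.λ.0) (λ.λ.0 1))) (λ.0 (λ.λ.1))
  step 4: (λ.(λ.0) (λ.λ.1 0) ((λ.λ.0) (λ.λ.0 1))) (λ.0 (λ.λ.1))
  step 5: (λ.0) (λ.λ.1 0) ((λ.λ.0) (λ.λ.0 1))
  step 6: (λ.λ.1 0) ((λ.λ.0) (λ.λ.0 1))
  step 7: λ.(λ.λ.0) (λ.λ.0 1) 0
  step 8: λ.(λ.0) 0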